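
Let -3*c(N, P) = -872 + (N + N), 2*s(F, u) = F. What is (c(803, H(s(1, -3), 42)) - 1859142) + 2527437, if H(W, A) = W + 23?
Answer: 2004151/3 ≈ 6.6805e+5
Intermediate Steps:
s(F, u) = F/2
H(W, A) = 23 + W
c(N, P) = 872/3 - 2*N/3 (c(N, P) = -(-872 + (N + N))/3 = -(-872 + 2*N)/3 = 872/3 - 2*N/3)
(c(803, H(s(1, -3), 42)) - 1859142) + 2527437 = ((872/3 - ⅔*803) - 1859142) + 2527437 = ((872/3 - 1606/3) - 1859142) + 2527437 = (-734/3 - 1859142) + 2527437 = -5578160/3 + 2527437 = 2004151/3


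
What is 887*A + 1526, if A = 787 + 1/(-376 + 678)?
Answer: 211278577/302 ≈ 6.9960e+5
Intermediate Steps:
A = 237675/302 (A = 787 + 1/302 = 237675/302 ≈ 787.00)
887*A + 1526 = 887*(237675/302) + 1526 = 210817725/302 + 1526 = 211278577/302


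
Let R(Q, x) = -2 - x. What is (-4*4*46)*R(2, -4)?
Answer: -1472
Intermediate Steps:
(-4*4*46)*R(2, -4) = (-4*4*46)*(-2 - 1*(-4)) = (-16*46)*(-2 + 4) = -736*2 = -1472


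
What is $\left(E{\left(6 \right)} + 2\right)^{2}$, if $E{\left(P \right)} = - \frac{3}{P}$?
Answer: $\frac{9}{4} \approx 2.25$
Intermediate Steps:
$\left(E{\left(6 \right)} + 2\right)^{2} = \left(- \frac{3}{6} + 2\right)^{2} = \left(\left(-3\right) \frac{1}{6} + 2\right)^{2} = \left(- \frac{1}{2} + 2\right)^{2} = \left(\frac{3}{2}\right)^{2} = \frac{9}{4}$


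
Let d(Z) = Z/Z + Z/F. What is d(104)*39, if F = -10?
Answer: -1833/5 ≈ -366.60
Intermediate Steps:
d(Z) = 1 - Z/10 (d(Z) = Z/Z + Z/(-10) = 1 + Z*(-⅒) = 1 - Z/10)
d(104)*39 = (1 - ⅒*104)*39 = (1 - 52/5)*39 = -47/5*39 = -1833/5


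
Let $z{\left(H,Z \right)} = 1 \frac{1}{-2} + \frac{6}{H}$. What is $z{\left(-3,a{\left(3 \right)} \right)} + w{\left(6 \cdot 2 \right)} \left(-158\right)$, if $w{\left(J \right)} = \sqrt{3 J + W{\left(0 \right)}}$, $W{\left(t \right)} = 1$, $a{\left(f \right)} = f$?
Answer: $- \frac{5}{2} - 158 \sqrt{37} \approx -963.58$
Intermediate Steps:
$w{\left(J \right)} = \sqrt{1 + 3 J}$ ($w{\left(J \right)} = \sqrt{3 J + 1} = \sqrt{1 + 3 J}$)
$z{\left(H,Z \right)} = - \frac{1}{2} + \frac{6}{H}$ ($z{\left(H,Z \right)} = 1 \left(- \frac{1}{2}\right) + \frac{6}{H} = - \frac{1}{2} + \frac{6}{H}$)
$z{\left(-3,a{\left(3 \right)} \right)} + w{\left(6 \cdot 2 \right)} \left(-158\right) = \frac{12 - -3}{2 \left(-3\right)} + \sqrt{1 + 3 \cdot 6 \cdot 2} \left(-158\right) = \frac{1}{2} \left(- \frac{1}{3}\right) \left(12 + 3\right) + \sqrt{1 + 3 \cdot 12} \left(-158\right) = \frac{1}{2} \left(- \frac{1}{3}\right) 15 + \sqrt{1 + 36} \left(-158\right) = - \frac{5}{2} + \sqrt{37} \left(-158\right) = - \frac{5}{2} - 158 \sqrt{37}$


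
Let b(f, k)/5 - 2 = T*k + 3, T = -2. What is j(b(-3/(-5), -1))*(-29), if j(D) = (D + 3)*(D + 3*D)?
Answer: -154280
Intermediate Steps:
b(f, k) = 25 - 10*k (b(f, k) = 10 + 5*(-2*k + 3) = 10 + 5*(3 - 2*k) = 10 + (15 - 10*k) = 25 - 10*k)
j(D) = 4*D*(3 + D) (j(D) = (3 + D)*(4*D) = 4*D*(3 + D))
j(b(-3/(-5), -1))*(-29) = (4*(25 - 10*(-1))*(3 + (25 - 10*(-1))))*(-29) = (4*(25 + 10)*(3 + (25 + 10)))*(-29) = (4*35*(3 + 35))*(-29) = (4*35*38)*(-29) = 5320*(-29) = -154280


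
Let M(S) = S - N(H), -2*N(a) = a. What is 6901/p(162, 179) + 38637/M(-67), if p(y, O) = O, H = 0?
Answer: -6453656/11993 ≈ -538.12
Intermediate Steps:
N(a) = -a/2
M(S) = S (M(S) = S - (-1)*0/2 = S - 1*0 = S + 0 = S)
6901/p(162, 179) + 38637/M(-67) = 6901/179 + 38637/(-67) = 6901*(1/179) + 38637*(-1/67) = 6901/179 - 38637/67 = -6453656/11993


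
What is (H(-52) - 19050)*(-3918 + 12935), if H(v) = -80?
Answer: -172495210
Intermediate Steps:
(H(-52) - 19050)*(-3918 + 12935) = (-80 - 19050)*(-3918 + 12935) = -19130*9017 = -172495210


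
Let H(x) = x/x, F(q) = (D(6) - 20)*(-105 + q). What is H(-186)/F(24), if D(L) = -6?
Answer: 1/2106 ≈ 0.00047483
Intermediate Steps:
F(q) = 2730 - 26*q (F(q) = (-6 - 20)*(-105 + q) = -26*(-105 + q) = 2730 - 26*q)
H(x) = 1
H(-186)/F(24) = 1/(2730 - 26*24) = 1/(2730 - 624) = 1/2106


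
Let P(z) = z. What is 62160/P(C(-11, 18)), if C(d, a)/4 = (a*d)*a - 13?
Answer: -2220/511 ≈ -4.3444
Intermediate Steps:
C(d, a) = -52 + 4*d*a² (C(d, a) = 4*((a*d)*a - 13) = 4*(d*a² - 13) = 4*(-13 + d*a²) = -52 + 4*d*a²)
62160/P(C(-11, 18)) = 62160/(-52 + 4*(-11)*18²) = 62160/(-52 + 4*(-11)*324) = 62160/(-52 - 14256) = 62160/(-14308) = 62160*(-1/14308) = -2220/511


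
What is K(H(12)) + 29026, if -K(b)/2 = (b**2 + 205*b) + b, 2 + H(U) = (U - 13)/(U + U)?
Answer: 8599343/288 ≈ 29859.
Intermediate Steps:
H(U) = -2 + (-13 + U)/(2*U) (H(U) = -2 + (U - 13)/(U + U) = -2 + (-13 + U)/((2*U)) = -2 + (-13 + U)*(1/(2*U)) = -2 + (-13 + U)/(2*U))
K(b) = -412*b - 2*b**2 (K(b) = -2*((b**2 + 205*b) + b) = -2*(b**2 + 206*b) = -412*b - 2*b**2)
K(H(12)) + 29026 = -2*(1/2)*(-13 - 3*12)/12*(206 + (1/2)*(-13 - 3*12)/12) + 29026 = -2*(1/2)*(1/12)*(-13 - 36)*(206 + (1/2)*(1/12)*(-13 - 36)) + 29026 = -2*(1/2)*(1/12)*(-49)*(206 + (1/2)*(1/12)*(-49)) + 29026 = -2*(-49/24)*(206 - 49/24) + 29026 = -2*(-49/24)*4895/24 + 29026 = 239855/288 + 29026 = 8599343/288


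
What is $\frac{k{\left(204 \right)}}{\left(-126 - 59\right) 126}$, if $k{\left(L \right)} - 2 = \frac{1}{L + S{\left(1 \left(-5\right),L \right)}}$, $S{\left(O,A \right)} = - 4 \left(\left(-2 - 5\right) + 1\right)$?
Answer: $- \frac{457}{5314680} \approx -8.5988 \cdot 10^{-5}$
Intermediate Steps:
$S{\left(O,A \right)} = 24$ ($S{\left(O,A \right)} = - 4 \left(-7 + 1\right) = \left(-4\right) \left(-6\right) = 24$)
$k{\left(L \right)} = 2 + \frac{1}{24 + L}$ ($k{\left(L \right)} = 2 + \frac{1}{L + 24} = 2 + \frac{1}{24 + L}$)
$\frac{k{\left(204 \right)}}{\left(-126 - 59\right) 126} = \frac{\frac{1}{24 + 204} \left(49 + 2 \cdot 204\right)}{\left(-126 - 59\right) 126} = \frac{\frac{1}{228} \left(49 + 408\right)}{\left(-185\right) 126} = \frac{\frac{1}{228} \cdot 457}{-23310} = \frac{457}{228} \left(- \frac{1}{23310}\right) = - \frac{457}{5314680}$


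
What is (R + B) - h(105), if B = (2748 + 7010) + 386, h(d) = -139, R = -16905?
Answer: -6622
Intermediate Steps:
B = 10144 (B = 9758 + 386 = 10144)
(R + B) - h(105) = (-16905 + 10144) - 1*(-139) = -6761 + 139 = -6622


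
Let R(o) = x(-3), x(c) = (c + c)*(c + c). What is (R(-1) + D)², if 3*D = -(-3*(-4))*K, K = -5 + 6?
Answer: 1024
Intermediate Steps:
x(c) = 4*c² (x(c) = (2*c)*(2*c) = 4*c²)
K = 1
R(o) = 36 (R(o) = 4*(-3)² = 4*9 = 36)
D = -4 (D = (-(-3*(-4)))/3 = (-12)/3 = (-1*12)/3 = (⅓)*(-12) = -4)
(R(-1) + D)² = (36 - 4)² = 32² = 1024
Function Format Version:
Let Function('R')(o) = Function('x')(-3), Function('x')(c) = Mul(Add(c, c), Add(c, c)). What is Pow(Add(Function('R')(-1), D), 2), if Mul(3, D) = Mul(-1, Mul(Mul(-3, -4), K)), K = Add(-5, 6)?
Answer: 1024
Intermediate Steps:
Function('x')(c) = Mul(4, Pow(c, 2)) (Function('x')(c) = Mul(Mul(2, c), Mul(2, c)) = Mul(4, Pow(c, 2)))
K = 1
Function('R')(o) = 36 (Function('R')(o) = Mul(4, Pow(-3, 2)) = Mul(4, 9) = 36)
D = -4 (D = Mul(Rational(1, 3), Mul(-1, Mul(Mul(-3, -4), 1))) = Mul(Rational(1, 3), Mul(-1, Mul(12, 1))) = Mul(Rational(1, 3), Mul(-1, 12)) = Mul(Rational(1, 3), -12) = -4)
Pow(Add(Function('R')(-1), D), 2) = Pow(Add(36, -4), 2) = Pow(32, 2) = 1024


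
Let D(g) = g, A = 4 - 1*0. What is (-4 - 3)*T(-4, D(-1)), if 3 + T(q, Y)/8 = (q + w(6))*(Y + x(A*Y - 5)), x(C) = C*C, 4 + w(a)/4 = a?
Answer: -17752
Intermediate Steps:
A = 4 (A = 4 + 0 = 4)
w(a) = -16 + 4*a
x(C) = C²
T(q, Y) = -24 + 8*(8 + q)*(Y + (-5 + 4*Y)²) (T(q, Y) = -24 + 8*((q + (-16 + 4*6))*(Y + (4*Y - 5)²)) = -24 + 8*((q + (-16 + 24))*(Y + (-5 + 4*Y)²)) = -24 + 8*((q + 8)*(Y + (-5 + 4*Y)²)) = -24 + 8*((8 + q)*(Y + (-5 + 4*Y)²)) = -24 + 8*(8 + q)*(Y + (-5 + 4*Y)²))
(-4 - 3)*T(-4, D(-1)) = (-4 - 3)*(1576 - 2496*(-1) + 200*(-4) + 1024*(-1)² - 312*(-1)*(-4) + 128*(-4)*(-1)²) = -7*(1576 + 2496 - 800 + 1024*1 - 1248 + 128*(-4)*1) = -7*(1576 + 2496 - 800 + 1024 - 1248 - 512) = -7*2536 = -17752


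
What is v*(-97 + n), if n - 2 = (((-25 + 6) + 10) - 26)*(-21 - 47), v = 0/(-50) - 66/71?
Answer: -150810/71 ≈ -2124.1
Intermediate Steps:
v = -66/71 (v = 0*(-1/50) - 66*1/71 = 0 - 66/71 = -66/71 ≈ -0.92958)
n = 2382 (n = 2 + (((-25 + 6) + 10) - 26)*(-21 - 47) = 2 + ((-19 + 10) - 26)*(-68) = 2 + (-9 - 26)*(-68) = 2 - 35*(-68) = 2 + 2380 = 2382)
v*(-97 + n) = -66*(-97 + 2382)/71 = -66/71*2285 = -150810/71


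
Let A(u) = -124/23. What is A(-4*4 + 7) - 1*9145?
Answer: -210459/23 ≈ -9150.4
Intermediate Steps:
A(u) = -124/23 (A(u) = -124*1/23 = -124/23)
A(-4*4 + 7) - 1*9145 = -124/23 - 1*9145 = -124/23 - 9145 = -210459/23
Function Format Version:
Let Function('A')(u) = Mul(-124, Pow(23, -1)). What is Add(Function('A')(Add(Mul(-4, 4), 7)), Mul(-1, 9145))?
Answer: Rational(-210459, 23) ≈ -9150.4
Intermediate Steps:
Function('A')(u) = Rational(-124, 23) (Function('A')(u) = Mul(-124, Rational(1, 23)) = Rational(-124, 23))
Add(Function('A')(Add(Mul(-4, 4), 7)), Mul(-1, 9145)) = Add(Rational(-124, 23), Mul(-1, 9145)) = Add(Rational(-124, 23), -9145) = Rational(-210459, 23)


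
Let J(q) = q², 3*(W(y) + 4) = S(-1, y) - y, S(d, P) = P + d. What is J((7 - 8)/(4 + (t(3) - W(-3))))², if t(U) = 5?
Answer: 81/2560000 ≈ 3.1641e-5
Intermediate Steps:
W(y) = -13/3 (W(y) = -4 + ((y - 1) - y)/3 = -4 + ((-1 + y) - y)/3 = -4 + (⅓)*(-1) = -4 - ⅓ = -13/3)
J((7 - 8)/(4 + (t(3) - W(-3))))² = (((7 - 8)/(4 + (5 - 1*(-13/3))))²)² = ((-1/(4 + (5 + 13/3)))²)² = ((-1/(4 + 28/3))²)² = ((-1/40/3)²)² = ((-1*3/40)²)² = ((-3/40)²)² = (9/1600)² = 81/2560000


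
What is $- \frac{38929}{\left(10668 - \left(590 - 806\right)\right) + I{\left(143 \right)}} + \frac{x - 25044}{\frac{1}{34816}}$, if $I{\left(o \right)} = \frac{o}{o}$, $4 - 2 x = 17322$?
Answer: $- \frac{12772498747409}{10885} \approx -1.1734 \cdot 10^{9}$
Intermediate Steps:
$x = -8659$ ($x = 2 - 8661 = -8659$)
$I{\left(o \right)} = 1$
$- \frac{38929}{\left(10668 - \left(590 - 806\right)\right) + I{\left(143 \right)}} + \frac{x - 25044}{\frac{1}{34816}} = - \frac{38929}{\left(10668 - \left(590 - 806\right)\right) + 1} + \frac{-8659 - 25044}{\frac{1}{34816}} = - \frac{38929}{\left(10668 - -216\right) + 1} - 33703 \frac{1}{\frac{1}{34816}} = - \frac{38929}{\left(10668 + 216\right) + 1} - 1173403648 = - \frac{38929}{10884 + 1} - 1173403648 = - \frac{38929}{10885} - 1173403648 = - \frac{12772498747409}{10885}$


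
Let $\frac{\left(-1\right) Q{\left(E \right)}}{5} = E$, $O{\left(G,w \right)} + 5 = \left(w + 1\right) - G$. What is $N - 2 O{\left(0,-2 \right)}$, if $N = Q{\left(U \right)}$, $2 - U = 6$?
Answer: $32$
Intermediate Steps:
$U = -4$ ($U = 2 - 6 = -4$)
$O{\left(G,w \right)} = -4 + w - G$ ($O{\left(G,w \right)} = -5 - \left(-1 + G - w\right) = -5 + \left(1 + w - G\right) = -4 + w - G$)
$Q{\left(E \right)} = - 5 E$
$N = 20$ ($N = \left(-5\right) \left(-4\right) = 20$)
$N - 2 O{\left(0,-2 \right)} = 20 - 2 \left(-4 - 2 - 0\right) = 20 - 2 \left(-4 - 2 + 0\right) = 20 - -12 = 20 + 12 = 32$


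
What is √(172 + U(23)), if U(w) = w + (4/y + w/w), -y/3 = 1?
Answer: 2*√438/3 ≈ 13.952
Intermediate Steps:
y = -3 (y = -3*1 = -3)
U(w) = -⅓ + w (U(w) = w + (4/(-3) + w/w) = w + (4*(-⅓) + 1) = w + (-4/3 + 1) = w - ⅓ = -⅓ + w)
√(172 + U(23)) = √(172 + (-⅓ + 23)) = √(172 + 68/3) = √(584/3) = 2*√438/3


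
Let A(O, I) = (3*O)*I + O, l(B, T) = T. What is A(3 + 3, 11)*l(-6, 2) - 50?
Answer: 358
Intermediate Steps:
A(O, I) = O + 3*I*O (A(O, I) = 3*I*O + O = O + 3*I*O)
A(3 + 3, 11)*l(-6, 2) - 50 = ((3 + 3)*(1 + 3*11))*2 - 50 = (6*(1 + 33))*2 - 50 = (6*34)*2 - 50 = 204*2 - 50 = 408 - 50 = 358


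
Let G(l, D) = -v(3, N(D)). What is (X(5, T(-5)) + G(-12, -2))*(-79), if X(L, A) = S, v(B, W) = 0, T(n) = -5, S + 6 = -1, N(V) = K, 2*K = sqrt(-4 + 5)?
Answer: 553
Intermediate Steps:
K = 1/2 (K = sqrt(-4 + 5)/2 = sqrt(1)/2 = (1/2)*1 = 1/2 ≈ 0.50000)
N(V) = 1/2
S = -7 (S = -6 - 1 = -7)
X(L, A) = -7
G(l, D) = 0 (G(l, D) = -1*0 = 0)
(X(5, T(-5)) + G(-12, -2))*(-79) = (-7 + 0)*(-79) = -7*(-79) = 553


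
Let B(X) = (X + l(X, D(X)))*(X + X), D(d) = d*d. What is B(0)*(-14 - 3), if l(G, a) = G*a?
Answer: 0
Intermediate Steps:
D(d) = d²
B(X) = 2*X*(X + X³) (B(X) = (X + X*X²)*(X + X) = (X + X³)*(2*X) = 2*X*(X + X³))
B(0)*(-14 - 3) = (2*0²*(1 + 0²))*(-14 - 3) = (2*0*(1 + 0))*(-17) = (2*0*1)*(-17) = 0*(-17) = 0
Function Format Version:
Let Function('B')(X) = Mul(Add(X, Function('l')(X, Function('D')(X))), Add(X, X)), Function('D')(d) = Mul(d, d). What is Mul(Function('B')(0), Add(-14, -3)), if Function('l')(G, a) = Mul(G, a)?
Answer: 0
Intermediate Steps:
Function('D')(d) = Pow(d, 2)
Function('B')(X) = Mul(2, X, Add(X, Pow(X, 3))) (Function('B')(X) = Mul(Add(X, Mul(X, Pow(X, 2))), Add(X, X)) = Mul(Add(X, Pow(X, 3)), Mul(2, X)) = Mul(2, X, Add(X, Pow(X, 3))))
Mul(Function('B')(0), Add(-14, -3)) = Mul(Mul(2, Pow(0, 2), Add(1, Pow(0, 2))), Add(-14, -3)) = Mul(Mul(2, 0, Add(1, 0)), -17) = Mul(Mul(2, 0, 1), -17) = Mul(0, -17) = 0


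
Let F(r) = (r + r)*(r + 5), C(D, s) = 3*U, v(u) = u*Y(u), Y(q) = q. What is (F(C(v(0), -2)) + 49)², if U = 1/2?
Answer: 18769/4 ≈ 4692.3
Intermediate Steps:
U = ½ ≈ 0.50000
v(u) = u² (v(u) = u*u = u²)
C(D, s) = 3/2 (C(D, s) = 3*(½) = 3/2)
F(r) = 2*r*(5 + r) (F(r) = (2*r)*(5 + r) = 2*r*(5 + r))
(F(C(v(0), -2)) + 49)² = (2*(3/2)*(5 + 3/2) + 49)² = (2*(3/2)*(13/2) + 49)² = (39/2 + 49)² = (137/2)² = 18769/4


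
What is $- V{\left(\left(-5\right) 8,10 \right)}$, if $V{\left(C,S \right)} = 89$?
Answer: $-89$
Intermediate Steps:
$- V{\left(\left(-5\right) 8,10 \right)} = \left(-1\right) 89 = -89$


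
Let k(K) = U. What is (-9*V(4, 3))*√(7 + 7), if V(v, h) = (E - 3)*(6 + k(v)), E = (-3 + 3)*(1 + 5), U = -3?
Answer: 81*√14 ≈ 303.07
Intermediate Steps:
k(K) = -3
E = 0 (E = 0*6 = 0)
V(v, h) = -9 (V(v, h) = (0 - 3)*(6 - 3) = -3*3 = -9)
(-9*V(4, 3))*√(7 + 7) = (-9*(-9))*√(7 + 7) = 81*√14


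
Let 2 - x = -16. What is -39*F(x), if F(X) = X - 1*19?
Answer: 39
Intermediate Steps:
x = 18 (x = 2 - 1*(-16) = 2 + 16 = 18)
F(X) = -19 + X (F(X) = X - 19 = -19 + X)
-39*F(x) = -39*(-19 + 18) = -39*(-1) = 39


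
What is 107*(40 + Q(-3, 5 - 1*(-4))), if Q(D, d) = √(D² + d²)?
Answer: 4280 + 321*√10 ≈ 5295.1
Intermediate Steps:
107*(40 + Q(-3, 5 - 1*(-4))) = 107*(40 + √((-3)² + (5 - 1*(-4))²)) = 107*(40 + √(9 + (5 + 4)²)) = 107*(40 + √(9 + 9²)) = 107*(40 + √(9 + 81)) = 107*(40 + √90) = 107*(40 + 3*√10) = 4280 + 321*√10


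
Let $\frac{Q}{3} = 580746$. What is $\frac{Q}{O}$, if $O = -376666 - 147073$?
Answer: $- \frac{1742238}{523739} \approx -3.3265$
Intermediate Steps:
$Q = 1742238$ ($Q = 3 \cdot 580746 = 1742238$)
$O = -523739$
$\frac{Q}{O} = \frac{1742238}{-523739} = 1742238 \left(- \frac{1}{523739}\right) = - \frac{1742238}{523739}$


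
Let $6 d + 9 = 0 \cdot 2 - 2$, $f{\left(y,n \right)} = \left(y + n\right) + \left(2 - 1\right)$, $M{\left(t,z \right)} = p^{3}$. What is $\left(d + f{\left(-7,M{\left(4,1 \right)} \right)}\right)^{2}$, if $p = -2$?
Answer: $\frac{9025}{36} \approx 250.69$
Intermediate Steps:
$M{\left(t,z \right)} = -8$ ($M{\left(t,z \right)} = \left(-2\right)^{3} = -8$)
$f{\left(y,n \right)} = 1 + n + y$ ($f{\left(y,n \right)} = \left(n + y\right) + 1 = 1 + n + y$)
$d = - \frac{11}{6}$ ($d = - \frac{3}{2} + \frac{0 \cdot 2 - 2}{6} = - \frac{3}{2} + \frac{0 - 2}{6} = - \frac{3}{2} + \frac{1}{6} \left(-2\right) = - \frac{3}{2} - \frac{1}{3} = - \frac{11}{6} \approx -1.8333$)
$\left(d + f{\left(-7,M{\left(4,1 \right)} \right)}\right)^{2} = \left(- \frac{11}{6} - 14\right)^{2} = \left(- \frac{95}{6}\right)^{2} = \frac{9025}{36}$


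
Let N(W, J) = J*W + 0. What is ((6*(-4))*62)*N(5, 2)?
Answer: -14880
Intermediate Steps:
N(W, J) = J*W
((6*(-4))*62)*N(5, 2) = ((6*(-4))*62)*(2*5) = -24*62*10 = -1488*10 = -14880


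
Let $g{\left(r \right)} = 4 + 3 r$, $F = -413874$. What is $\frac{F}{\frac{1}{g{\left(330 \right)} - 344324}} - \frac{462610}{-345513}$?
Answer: $\frac{49095794265258070}{345513} \approx 1.421 \cdot 10^{11}$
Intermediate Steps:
$\frac{F}{\frac{1}{g{\left(330 \right)} - 344324}} - \frac{462610}{-345513} = - \frac{413874}{\frac{1}{\left(4 + 3 \cdot 330\right) - 344324}} - \frac{462610}{-345513} = - \frac{413874}{\frac{1}{\left(4 + 990\right) - 344324}} - - \frac{462610}{345513} = - \frac{413874}{\frac{1}{994 - 344324}} + \frac{462610}{345513} = - \frac{413874}{\frac{1}{-343330}} + \frac{462610}{345513} = - \frac{413874}{- \frac{1}{343330}} + \frac{462610}{345513} = \left(-413874\right) \left(-343330\right) + \frac{462610}{345513} = 142095360420 + \frac{462610}{345513} = \frac{49095794265258070}{345513}$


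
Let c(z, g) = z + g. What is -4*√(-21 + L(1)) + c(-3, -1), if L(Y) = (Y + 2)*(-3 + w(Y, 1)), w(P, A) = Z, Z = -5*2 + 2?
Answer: -4 - 12*I*√6 ≈ -4.0 - 29.394*I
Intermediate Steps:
c(z, g) = g + z
Z = -8 (Z = -10 + 2 = -8)
w(P, A) = -8
L(Y) = -22 - 11*Y (L(Y) = (Y + 2)*(-3 - 8) = (2 + Y)*(-11) = -22 - 11*Y)
-4*√(-21 + L(1)) + c(-3, -1) = -4*√(-21 + (-22 - 11*1)) + (-1 - 3) = -4*√(-21 + (-22 - 11)) - 4 = -4*√(-21 - 33) - 4 = -12*I*√6 - 4 = -4 - 12*I*√6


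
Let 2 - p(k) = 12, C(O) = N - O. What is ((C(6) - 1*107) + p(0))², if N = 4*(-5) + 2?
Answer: 19881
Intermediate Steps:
N = -18 (N = -20 + 2 = -18)
C(O) = -18 - O
p(k) = -10 (p(k) = 2 - 1*12 = 2 - 12 = -10)
((C(6) - 1*107) + p(0))² = (((-18 - 1*6) - 1*107) - 10)² = (((-18 - 6) - 107) - 10)² = ((-24 - 107) - 10)² = (-131 - 10)² = (-141)² = 19881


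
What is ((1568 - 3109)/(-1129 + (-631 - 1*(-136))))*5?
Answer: 7705/1624 ≈ 4.7445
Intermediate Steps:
((1568 - 3109)/(-1129 + (-631 - 1*(-136))))*5 = -1541/(-1129 + (-631 + 136))*5 = -1541/(-1129 - 495)*5 = -1541/(-1624)*5 = -1541*(-1/1624)*5 = (1541/1624)*5 = 7705/1624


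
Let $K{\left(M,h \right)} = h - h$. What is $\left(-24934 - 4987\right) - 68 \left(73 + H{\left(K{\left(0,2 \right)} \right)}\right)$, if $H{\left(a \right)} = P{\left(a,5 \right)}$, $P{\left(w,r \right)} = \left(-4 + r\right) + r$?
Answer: $-35293$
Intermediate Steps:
$K{\left(M,h \right)} = 0$
$P{\left(w,r \right)} = -4 + 2 r$
$H{\left(a \right)} = 6$ ($H{\left(a \right)} = -4 + 2 \cdot 5 = -4 + 10 = 6$)
$\left(-24934 - 4987\right) - 68 \left(73 + H{\left(K{\left(0,2 \right)} \right)}\right) = \left(-24934 - 4987\right) - 68 \left(73 + 6\right) = -29921 - 5372 = -35293$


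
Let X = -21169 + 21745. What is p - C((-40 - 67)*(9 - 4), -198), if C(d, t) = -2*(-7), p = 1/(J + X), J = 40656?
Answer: -577247/41232 ≈ -14.000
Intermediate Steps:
X = 576
p = 1/41232 (p = 1/(40656 + 576) = 1/41232 ≈ 2.4253e-5)
C(d, t) = 14
p - C((-40 - 67)*(9 - 4), -198) = 1/41232 - 1*14 = 1/41232 - 14 = -577247/41232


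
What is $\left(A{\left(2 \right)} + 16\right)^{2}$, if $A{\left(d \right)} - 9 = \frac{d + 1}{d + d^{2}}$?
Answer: $\frac{2601}{4} \approx 650.25$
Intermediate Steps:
$A{\left(d \right)} = 9 + \frac{1 + d}{d + d^{2}}$ ($A{\left(d \right)} = 9 + \frac{d + 1}{d + d^{2}} = 9 + \frac{1 + d}{d + d^{2}}$)
$\left(A{\left(2 \right)} + 16\right)^{2} = \left(\left(9 + \frac{1}{2}\right) + 16\right)^{2} = \left(\frac{19}{2} + 16\right)^{2} = \left(\frac{51}{2}\right)^{2} = \frac{2601}{4}$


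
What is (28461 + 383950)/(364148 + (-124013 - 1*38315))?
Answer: 412411/201820 ≈ 2.0435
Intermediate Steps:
(28461 + 383950)/(364148 + (-124013 - 1*38315)) = 412411/(364148 + (-124013 - 38315)) = 412411/(364148 - 162328) = 412411/201820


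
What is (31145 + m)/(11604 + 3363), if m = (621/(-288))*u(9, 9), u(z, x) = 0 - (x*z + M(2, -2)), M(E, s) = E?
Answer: 1002367/478944 ≈ 2.0929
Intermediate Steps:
u(z, x) = -2 - x*z (u(z, x) = 0 - (x*z + 2) = 0 - (2 + x*z) = 0 + (-2 - x*z) = -2 - x*z)
m = 5727/32 (m = (621/(-288))*(-2 - 1*9*9) = (621*(-1/288))*(-2 - 81) = -69/32*(-83) = 5727/32 ≈ 178.97)
(31145 + m)/(11604 + 3363) = (31145 + 5727/32)/(11604 + 3363) = (1002367/32)/14967 = (1002367/32)*(1/14967) = 1002367/478944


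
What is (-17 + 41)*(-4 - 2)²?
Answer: 864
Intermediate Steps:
(-17 + 41)*(-4 - 2)² = 24*(-6)² = 24*36 = 864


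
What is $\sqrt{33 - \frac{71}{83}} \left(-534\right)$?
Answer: $- \frac{1068 \sqrt{55361}}{83} \approx -3027.6$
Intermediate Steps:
$\sqrt{33 - \frac{71}{83}} \left(-534\right) = \sqrt{\frac{2668}{83}} \left(-534\right) = \frac{2 \sqrt{55361}}{83} \left(-534\right) = - \frac{1068 \sqrt{55361}}{83}$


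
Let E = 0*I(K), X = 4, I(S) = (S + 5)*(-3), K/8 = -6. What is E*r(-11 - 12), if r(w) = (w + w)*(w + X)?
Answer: 0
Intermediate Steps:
K = -48 (K = 8*(-6) = -48)
I(S) = -15 - 3*S (I(S) = (5 + S)*(-3) = -15 - 3*S)
E = 0 (E = 0*(-15 - 3*(-48)) = 0*(-15 + 144) = 0*129 = 0)
r(w) = 2*w*(4 + w) (r(w) = (w + w)*(w + 4) = (2*w)*(4 + w) = 2*w*(4 + w))
E*r(-11 - 12) = 0*(2*(-11 - 12)*(4 + (-11 - 12))) = 0*(2*(-23)*(4 - 23)) = 0*(2*(-23)*(-19)) = 0*874 = 0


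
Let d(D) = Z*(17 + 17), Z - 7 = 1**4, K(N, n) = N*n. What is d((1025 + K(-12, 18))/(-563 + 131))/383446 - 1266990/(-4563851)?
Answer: 243531807506/874995205273 ≈ 0.27832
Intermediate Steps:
Z = 8 (Z = 7 + 1**4 = 7 + 1 = 8)
d(D) = 272 (d(D) = 8*(17 + 17) = 8*34 = 272)
d((1025 + K(-12, 18))/(-563 + 131))/383446 - 1266990/(-4563851) = 272/383446 - 1266990/(-4563851) = 272*(1/383446) - 1266990*(-1/4563851) = 136/191723 + 1266990/4563851 = 243531807506/874995205273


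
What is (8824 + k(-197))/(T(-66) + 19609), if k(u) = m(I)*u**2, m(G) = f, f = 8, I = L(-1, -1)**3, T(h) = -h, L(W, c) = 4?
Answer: 319296/19675 ≈ 16.229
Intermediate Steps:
I = 64 (I = 4**3 = 64)
m(G) = 8
k(u) = 8*u**2
(8824 + k(-197))/(T(-66) + 19609) = (8824 + 8*(-197)**2)/(-1*(-66) + 19609) = (8824 + 8*38809)/(66 + 19609) = (8824 + 310472)/19675 = 319296*(1/19675) = 319296/19675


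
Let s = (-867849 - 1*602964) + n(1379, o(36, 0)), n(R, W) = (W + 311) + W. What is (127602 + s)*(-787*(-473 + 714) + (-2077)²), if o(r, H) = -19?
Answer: -5538628161756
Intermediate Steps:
n(R, W) = 311 + 2*W (n(R, W) = (311 + W) + W = 311 + 2*W)
s = -1470540 (s = (-867849 - 1*602964) + (311 + 2*(-19)) = (-867849 - 602964) + (311 - 38) = -1470813 + 273 = -1470540)
(127602 + s)*(-787*(-473 + 714) + (-2077)²) = (127602 - 1470540)*(-787*(-473 + 714) + (-2077)²) = -1342938*(-787*241 + 4313929) = -1342938*(-189667 + 4313929) = -1342938*4124262 = -5538628161756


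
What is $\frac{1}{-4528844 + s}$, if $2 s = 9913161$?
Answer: $\frac{2}{855473} \approx 2.3379 \cdot 10^{-6}$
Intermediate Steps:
$s = \frac{9913161}{2}$ ($s = \frac{1}{2} \cdot 9913161 = \frac{9913161}{2} \approx 4.9566 \cdot 10^{6}$)
$\frac{1}{-4528844 + s} = \frac{1}{-4528844 + \frac{9913161}{2}} = \frac{1}{\frac{855473}{2}} = \frac{2}{855473}$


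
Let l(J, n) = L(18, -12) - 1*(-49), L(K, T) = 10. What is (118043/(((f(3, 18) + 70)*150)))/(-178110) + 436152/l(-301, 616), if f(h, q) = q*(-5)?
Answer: 233049105124537/31525470000 ≈ 7392.4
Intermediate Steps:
f(h, q) = -5*q
l(J, n) = 59 (l(J, n) = 10 - 1*(-49) = 10 + 49 = 59)
(118043/(((f(3, 18) + 70)*150)))/(-178110) + 436152/l(-301, 616) = (118043/(((-5*18 + 70)*150)))/(-178110) + 436152/59 = (118043/(((-90 + 70)*150)))*(-1/178110) + 436152*(1/59) = (118043/((-20*150)))*(-1/178110) + 436152/59 = (118043/(-3000))*(-1/178110) + 436152/59 = (118043*(-1/3000))*(-1/178110) + 436152/59 = -118043/3000*(-1/178110) + 436152/59 = 118043/534330000 + 436152/59 = 233049105124537/31525470000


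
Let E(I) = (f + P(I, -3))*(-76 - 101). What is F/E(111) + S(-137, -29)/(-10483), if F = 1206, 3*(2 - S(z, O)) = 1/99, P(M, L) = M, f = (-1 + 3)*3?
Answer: -139522309/2388016917 ≈ -0.058426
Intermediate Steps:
f = 6 (f = 2*3 = 6)
S(z, O) = 593/297 (S(z, O) = 2 - ⅓/99 = 2 - ⅓*1/99 = 2 - 1/297 = 593/297)
E(I) = -1062 - 177*I (E(I) = (6 + I)*(-76 - 101) = (6 + I)*(-177) = -1062 - 177*I)
F/E(111) + S(-137, -29)/(-10483) = 1206/(-1062 - 177*111) + (593/297)/(-10483) = 1206/(-1062 - 19647) + (593/297)*(-1/10483) = 1206/(-20709) - 593/3113451 = 1206*(-1/20709) - 593/3113451 = -134/2301 - 593/3113451 = -139522309/2388016917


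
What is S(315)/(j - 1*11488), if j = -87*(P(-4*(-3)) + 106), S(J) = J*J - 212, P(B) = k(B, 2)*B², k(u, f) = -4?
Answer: 99013/29402 ≈ 3.3676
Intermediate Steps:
P(B) = -4*B²
S(J) = -212 + J² (S(J) = J² - 212 = -212 + J²)
j = 40890 (j = -87*(-4*(-4*(-3))² + 106) = -87*(-4*12² + 106) = -87*(-4*144 + 106) = -87*(-576 + 106) = -87*(-470) = 40890)
S(315)/(j - 1*11488) = (-212 + 315²)/(40890 - 1*11488) = (-212 + 99225)/(40890 - 11488) = 99013/29402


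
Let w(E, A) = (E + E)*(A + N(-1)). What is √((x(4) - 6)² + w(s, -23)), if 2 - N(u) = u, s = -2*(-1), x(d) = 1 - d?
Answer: 1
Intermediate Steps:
s = 2
N(u) = 2 - u
w(E, A) = 2*E*(3 + A) (w(E, A) = (E + E)*(A + (2 - 1*(-1))) = (2*E)*(A + (2 + 1)) = (2*E)*(A + 3) = (2*E)*(3 + A) = 2*E*(3 + A))
√((x(4) - 6)² + w(s, -23)) = √(((1 - 1*4) - 6)² + 2*2*(3 - 23)) = √(((1 - 4) - 6)² + 2*2*(-20)) = √((-3 - 6)² - 80) = √((-9)² - 80) = √(81 - 80) = √1 = 1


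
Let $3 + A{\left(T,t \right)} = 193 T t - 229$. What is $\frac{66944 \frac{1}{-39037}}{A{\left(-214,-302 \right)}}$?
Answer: $- \frac{16736}{121726851991} \approx -1.3749 \cdot 10^{-7}$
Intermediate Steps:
$A{\left(T,t \right)} = -232 + 193 T t$ ($A{\left(T,t \right)} = -3 + \left(193 T t - 229\right) = -3 + \left(-229 + 193 T t\right) = -232 + 193 T t$)
$\frac{66944 \frac{1}{-39037}}{A{\left(-214,-302 \right)}} = \frac{66944 \frac{1}{-39037}}{-232 + 193 \left(-214\right) \left(-302\right)} = \frac{66944 \left(- \frac{1}{39037}\right)}{-232 + 12473204} = - \frac{66944}{39037 \cdot 12472972} = \left(- \frac{66944}{39037}\right) \frac{1}{12472972} = - \frac{16736}{121726851991}$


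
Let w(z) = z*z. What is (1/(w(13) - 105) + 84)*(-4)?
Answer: -5377/16 ≈ -336.06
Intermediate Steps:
w(z) = z²
(1/(w(13) - 105) + 84)*(-4) = (1/(13² - 105) + 84)*(-4) = (1/(169 - 105) + 84)*(-4) = (1/64 + 84)*(-4) = (5377/64)*(-4) = -5377/16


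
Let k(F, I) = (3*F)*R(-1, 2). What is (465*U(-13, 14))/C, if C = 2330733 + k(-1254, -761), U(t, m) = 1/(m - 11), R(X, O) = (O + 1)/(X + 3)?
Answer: 31/465018 ≈ 6.6664e-5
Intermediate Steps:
R(X, O) = (1 + O)/(3 + X)
U(t, m) = 1/(-11 + m)
k(F, I) = 9*F/2 (k(F, I) = (3*F)*((1 + 2)/(3 - 1)) = (3*F)*(3/2) = 9*F/2)
C = 2325090 (C = 2330733 + (9/2)*(-1254) = 2330733 - 5643 = 2325090)
(465*U(-13, 14))/C = (465/(-11 + 14))/2325090 = (465/3)*(1/2325090) = (465*(⅓))*(1/2325090) = 155*(1/2325090) = 31/465018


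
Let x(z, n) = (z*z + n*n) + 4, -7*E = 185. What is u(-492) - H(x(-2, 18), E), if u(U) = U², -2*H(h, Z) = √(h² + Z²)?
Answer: 242064 + √5435201/14 ≈ 2.4223e+5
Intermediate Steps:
E = -185/7 (E = -⅐*185 = -185/7 ≈ -26.429)
x(z, n) = 4 + n² + z² (x(z, n) = (z² + n²) + 4 = (n² + z²) + 4 = 4 + n² + z²)
H(h, Z) = -√(Z² + h²)/2 (H(h, Z) = -√(h² + Z²)/2 = -√(Z² + h²)/2)
u(-492) - H(x(-2, 18), E) = (-492)² - (-1)*√((-185/7)² + (4 + 18² + (-2)²)²)/2 = 242064 - (-1)*√(34225/49 + (4 + 324 + 4)²)/2 = 242064 - (-1)*√(34225/49 + 332²)/2 = 242064 - (-1)*√(34225/49 + 110224)/2 = 242064 - (-1)*√(5435201/49)/2 = 242064 - (-1)*√5435201/7/2 = 242064 - (-1)*√5435201/14 = 242064 + √5435201/14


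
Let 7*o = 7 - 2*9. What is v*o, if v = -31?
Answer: 341/7 ≈ 48.714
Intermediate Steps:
o = -11/7 (o = (7 - 2*9)/7 = (7 - 18)/7 = (⅐)*(-11) = -11/7 ≈ -1.5714)
v*o = -31*(-11/7) = 341/7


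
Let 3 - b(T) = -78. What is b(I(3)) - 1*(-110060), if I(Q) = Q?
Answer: 110141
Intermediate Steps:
b(T) = 81 (b(T) = 3 - 1*(-78) = 3 + 78 = 81)
b(I(3)) - 1*(-110060) = 81 - 1*(-110060) = 81 + 110060 = 110141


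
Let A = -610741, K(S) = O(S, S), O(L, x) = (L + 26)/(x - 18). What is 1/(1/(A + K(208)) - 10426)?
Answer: -58020278/604919418523 ≈ -9.5914e-5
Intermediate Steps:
O(L, x) = (26 + L)/(-18 + x)
K(S) = (26 + S)/(-18 + S)
1/(1/(A + K(208)) - 10426) = 1/(1/(-610741 + (26 + 208)/(-18 + 208)) - 10426) = 1/(1/(-610741 + 234/190) - 10426) = 1/(1/(-610741 + (1/190)*234) - 10426) = 1/(1/(-610741 + 117/95) - 10426) = 1/(1/(-58020278/95) - 10426) = 1/(-95/58020278 - 10426) = 1/(-604919418523/58020278) = -58020278/604919418523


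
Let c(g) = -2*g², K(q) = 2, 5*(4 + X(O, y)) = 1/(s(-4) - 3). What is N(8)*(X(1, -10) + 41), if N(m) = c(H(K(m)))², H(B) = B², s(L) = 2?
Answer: 188416/5 ≈ 37683.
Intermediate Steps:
X(O, y) = -21/5 (X(O, y) = -4 + 1/(5*(2 - 3)) = -4 + (⅕)/(-1) = -4 + (⅕)*(-1) = -4 - ⅕ = -21/5)
N(m) = 1024 (N(m) = (-2*(2²)²)² = (-2*4²)² = (-2*16)² = (-32)² = 1024)
N(8)*(X(1, -10) + 41) = 1024*(-21/5 + 41) = 1024*(184/5) = 188416/5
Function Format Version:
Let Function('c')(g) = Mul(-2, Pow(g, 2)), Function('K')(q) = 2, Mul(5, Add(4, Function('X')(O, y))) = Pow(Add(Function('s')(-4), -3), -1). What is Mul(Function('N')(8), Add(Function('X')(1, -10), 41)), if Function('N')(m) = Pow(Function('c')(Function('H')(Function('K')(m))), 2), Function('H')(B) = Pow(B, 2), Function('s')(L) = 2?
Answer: Rational(188416, 5) ≈ 37683.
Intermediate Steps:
Function('X')(O, y) = Rational(-21, 5) (Function('X')(O, y) = Add(-4, Mul(Rational(1, 5), Pow(Add(2, -3), -1))) = Add(-4, Mul(Rational(1, 5), Pow(-1, -1))) = Add(-4, Mul(Rational(1, 5), -1)) = Add(-4, Rational(-1, 5)) = Rational(-21, 5))
Function('N')(m) = 1024 (Function('N')(m) = Pow(Mul(-2, Pow(Pow(2, 2), 2)), 2) = Pow(Mul(-2, Pow(4, 2)), 2) = Pow(Mul(-2, 16), 2) = Pow(-32, 2) = 1024)
Mul(Function('N')(8), Add(Function('X')(1, -10), 41)) = Mul(1024, Add(Rational(-21, 5), 41)) = Mul(1024, Rational(184, 5)) = Rational(188416, 5)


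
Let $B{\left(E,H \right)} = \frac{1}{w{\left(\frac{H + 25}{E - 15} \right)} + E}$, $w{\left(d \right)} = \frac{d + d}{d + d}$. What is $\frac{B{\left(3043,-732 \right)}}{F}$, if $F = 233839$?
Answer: $\frac{1}{711805916} \approx 1.4049 \cdot 10^{-9}$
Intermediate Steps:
$w{\left(d \right)} = 1$ ($w{\left(d \right)} = \frac{2 d}{2 d} = 2 d \frac{1}{2 d} = 1$)
$B{\left(E,H \right)} = \frac{1}{1 + E}$
$\frac{B{\left(3043,-732 \right)}}{F} = \frac{1}{\left(1 + 3043\right) 233839} = \frac{1}{3044} \cdot \frac{1}{233839} = \frac{1}{711805916}$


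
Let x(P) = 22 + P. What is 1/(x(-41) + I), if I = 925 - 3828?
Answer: -1/2922 ≈ -0.00034223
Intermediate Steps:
I = -2903
1/(x(-41) + I) = 1/((22 - 41) - 2903) = 1/(-19 - 2903) = 1/(-2922) = -1/2922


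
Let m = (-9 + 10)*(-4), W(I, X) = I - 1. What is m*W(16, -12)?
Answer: -60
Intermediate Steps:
W(I, X) = -1 + I
m = -4 (m = 1*(-4) = -4)
m*W(16, -12) = -4*(-1 + 16) = -4*15 = -60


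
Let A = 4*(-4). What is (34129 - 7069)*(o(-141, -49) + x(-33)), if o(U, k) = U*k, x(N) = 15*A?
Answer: 180463140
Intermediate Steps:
A = -16
x(N) = -240 (x(N) = 15*(-16) = -240)
(34129 - 7069)*(o(-141, -49) + x(-33)) = (34129 - 7069)*(-141*(-49) - 240) = 27060*(6909 - 240) = 27060*6669 = 180463140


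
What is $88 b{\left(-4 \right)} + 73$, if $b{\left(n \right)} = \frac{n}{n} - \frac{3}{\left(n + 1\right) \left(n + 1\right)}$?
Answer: $\frac{395}{3} \approx 131.67$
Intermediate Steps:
$b{\left(n \right)} = 1 - \frac{3}{\left(1 + n\right)^{2}}$ ($b{\left(n \right)} = 1 - \frac{3}{\left(1 + n\right) \left(1 + n\right)} = 1 - \frac{3}{\left(1 + n\right)^{2}}$)
$88 b{\left(-4 \right)} + 73 = 88 \left(1 - \frac{3}{\left(1 - 4\right)^{2}}\right) + 73 = 88 \left(1 - \frac{3}{9}\right) + 73 = 88 \left(1 - \frac{1}{3}\right) + 73 = 88 \cdot \frac{2}{3} + 73 = \frac{176}{3} + 73 = \frac{395}{3}$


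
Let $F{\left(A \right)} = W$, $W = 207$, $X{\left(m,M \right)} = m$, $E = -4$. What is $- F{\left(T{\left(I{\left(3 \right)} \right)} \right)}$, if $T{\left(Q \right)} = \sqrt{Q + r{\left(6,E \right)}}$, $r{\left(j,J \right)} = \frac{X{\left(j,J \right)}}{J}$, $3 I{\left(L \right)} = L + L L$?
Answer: $-207$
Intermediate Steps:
$I{\left(L \right)} = \frac{L}{3} + \frac{L^{2}}{3}$ ($I{\left(L \right)} = \frac{L + L L}{3} = \frac{L + L^{2}}{3} = \frac{L}{3} + \frac{L^{2}}{3}$)
$r{\left(j,J \right)} = \frac{j}{J}$
$T{\left(Q \right)} = \sqrt{- \frac{3}{2} + Q}$ ($T{\left(Q \right)} = \sqrt{Q + \frac{6}{-4}} = \sqrt{Q + 6 \left(- \frac{1}{4}\right)} = \sqrt{Q - \frac{3}{2}} = \sqrt{- \frac{3}{2} + Q}$)
$F{\left(A \right)} = 207$
$- F{\left(T{\left(I{\left(3 \right)} \right)} \right)} = \left(-1\right) 207 = -207$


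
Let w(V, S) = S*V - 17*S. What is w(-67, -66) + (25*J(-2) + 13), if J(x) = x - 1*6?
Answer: 5357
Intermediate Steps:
J(x) = -6 + x (J(x) = x - 6 = -6 + x)
w(V, S) = -17*S + S*V
w(-67, -66) + (25*J(-2) + 13) = -66*(-17 - 67) + (25*(-6 - 2) + 13) = -66*(-84) + (25*(-8) + 13) = 5544 + (-200 + 13) = 5544 - 187 = 5357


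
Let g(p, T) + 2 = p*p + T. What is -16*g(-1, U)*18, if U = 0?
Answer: 288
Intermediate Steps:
g(p, T) = -2 + T + p**2 (g(p, T) = -2 + (p*p + T) = -2 + (p**2 + T) = -2 + (T + p**2) = -2 + T + p**2)
-16*g(-1, U)*18 = -16*(-2 + 0 + (-1)**2)*18 = -16*(-2 + 0 + 1)*18 = -16*(-1)*18 = 16*18 = 288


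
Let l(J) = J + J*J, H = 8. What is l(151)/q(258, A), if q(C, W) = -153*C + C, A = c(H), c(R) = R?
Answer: -151/258 ≈ -0.58527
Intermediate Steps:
l(J) = J + J**2
A = 8
q(C, W) = -152*C
l(151)/q(258, A) = (151*(1 + 151))/((-152*258)) = (151*152)/(-39216) = 22952*(-1/39216) = -151/258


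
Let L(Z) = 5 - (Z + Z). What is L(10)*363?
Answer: -5445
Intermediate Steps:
L(Z) = 5 - 2*Z
L(10)*363 = (5 - 2*10)*363 = (5 - 20)*363 = -15*363 = -5445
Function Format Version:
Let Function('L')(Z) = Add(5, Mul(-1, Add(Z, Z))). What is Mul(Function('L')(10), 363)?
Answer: -5445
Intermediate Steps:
Function('L')(Z) = Add(5, Mul(-2, Z)) (Function('L')(Z) = Add(5, Mul(-1, Mul(2, Z))) = Add(5, Mul(-2, Z)))
Mul(Function('L')(10), 363) = Mul(Add(5, Mul(-2, 10)), 363) = Mul(Add(5, -20), 363) = Mul(-15, 363) = -5445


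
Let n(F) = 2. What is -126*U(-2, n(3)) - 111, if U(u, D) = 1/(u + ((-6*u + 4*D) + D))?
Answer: -1173/10 ≈ -117.30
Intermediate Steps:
U(u, D) = 1/(-5*u + 5*D) (U(u, D) = 1/(u + (-6*u + 5*D)) = 1/(-5*u + 5*D))
-126*U(-2, n(3)) - 111 = -126/(5*(2 - 1*(-2))) - 111 = -126/(5*(2 + 2)) - 111 = -126/(5*4) - 111 = -126*1/20 - 111 = -63/10 - 111 = -1173/10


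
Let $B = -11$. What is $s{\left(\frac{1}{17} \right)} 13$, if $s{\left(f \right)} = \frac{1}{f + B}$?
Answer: $- \frac{221}{186} \approx -1.1882$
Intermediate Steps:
$s{\left(f \right)} = \frac{1}{-11 + f}$ ($s{\left(f \right)} = \frac{1}{f - 11} = \frac{1}{-11 + f}$)
$s{\left(\frac{1}{17} \right)} 13 = \frac{1}{-11 + \frac{1}{17}} \cdot 13 = \frac{1}{- \frac{186}{17}} \cdot 13 = \left(- \frac{17}{186}\right) 13 = - \frac{221}{186}$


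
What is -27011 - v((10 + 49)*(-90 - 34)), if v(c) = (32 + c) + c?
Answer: -12411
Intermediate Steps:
v(c) = 32 + 2*c
-27011 - v((10 + 49)*(-90 - 34)) = -27011 - (32 + 2*((10 + 49)*(-90 - 34))) = -27011 - (32 + 2*(59*(-124))) = -27011 - (32 + 2*(-7316)) = -27011 - (32 - 14632) = -27011 - 1*(-14600) = -27011 + 14600 = -12411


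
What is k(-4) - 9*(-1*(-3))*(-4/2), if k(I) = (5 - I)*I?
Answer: 18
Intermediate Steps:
k(I) = I*(5 - I)
k(-4) - 9*(-1*(-3))*(-4/2) = -4*(5 - 1*(-4)) - 9*(-1*(-3))*(-4/2) = -4*(5 + 4) - 27*(-4*½) = -4*9 - 27*(-2) = -36 - 9*(-6) = -36 + 54 = 18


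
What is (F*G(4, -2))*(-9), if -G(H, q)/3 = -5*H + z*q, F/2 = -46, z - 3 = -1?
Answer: 59616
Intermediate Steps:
z = 2 (z = 3 - 1 = 2)
F = -92 (F = 2*(-46) = -92)
G(H, q) = -6*q + 15*H (G(H, q) = -3*(-5*H + 2*q) = -6*q + 15*H)
(F*G(4, -2))*(-9) = -92*(-6*(-2) + 15*4)*(-9) = -92*(12 + 60)*(-9) = -92*72*(-9) = -6624*(-9) = 59616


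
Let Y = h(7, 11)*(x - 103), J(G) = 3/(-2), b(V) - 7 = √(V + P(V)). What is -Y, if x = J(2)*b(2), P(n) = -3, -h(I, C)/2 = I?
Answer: -1589 - 21*I ≈ -1589.0 - 21.0*I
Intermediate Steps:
h(I, C) = -2*I
b(V) = 7 + √(-3 + V) (b(V) = 7 + √(V - 3) = 7 + √(-3 + V))
J(G) = -3/2 (J(G) = 3*(-½) = -3/2)
x = -21/2 - 3*I/2 (x = -3*(7 + √(-3 + 2))/2 = -3*(7 + √(-1))/2 = -3*(7 + I)/2 = -21/2 - 3*I/2 ≈ -10.5 - 1.5*I)
Y = 1589 + 21*I (Y = (-2*7)*((-21/2 - 3*I/2) - 103) = -14*(-227/2 - 3*I/2) = 1589 + 21*I ≈ 1589.0 + 21.0*I)
-Y = -(1589 + 21*I) = -1589 - 21*I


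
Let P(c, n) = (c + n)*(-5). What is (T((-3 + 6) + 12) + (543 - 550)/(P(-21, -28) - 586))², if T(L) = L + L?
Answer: 104796169/116281 ≈ 901.23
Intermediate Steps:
P(c, n) = -5*c - 5*n
T(L) = 2*L
(T((-3 + 6) + 12) + (543 - 550)/(P(-21, -28) - 586))² = (2*((-3 + 6) + 12) + (543 - 550)/((-5*(-21) - 5*(-28)) - 586))² = (2*(3 + 12) - 7/((105 + 140) - 586))² = (2*15 - 7/(245 - 586))² = (30 - 7/(-341))² = (30 - 7*(-1/341))² = (30 + 7/341)² = (10237/341)² = 104796169/116281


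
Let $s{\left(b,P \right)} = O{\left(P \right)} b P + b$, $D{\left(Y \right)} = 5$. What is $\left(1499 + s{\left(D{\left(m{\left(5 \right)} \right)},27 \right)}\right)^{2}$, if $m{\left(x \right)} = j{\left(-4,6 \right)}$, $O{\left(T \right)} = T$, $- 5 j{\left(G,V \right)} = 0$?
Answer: $26512201$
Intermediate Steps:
$j{\left(G,V \right)} = 0$ ($j{\left(G,V \right)} = \left(- \frac{1}{5}\right) 0 = 0$)
$m{\left(x \right)} = 0$
$s{\left(b,P \right)} = b + b P^{2}$ ($s{\left(b,P \right)} = P b P + b = b P^{2} + b = b + b P^{2}$)
$\left(1499 + s{\left(D{\left(m{\left(5 \right)} \right)},27 \right)}\right)^{2} = \left(1499 + 5 \left(1 + 27^{2}\right)\right)^{2} = \left(1499 + 5 \left(1 + 729\right)\right)^{2} = \left(1499 + 5 \cdot 730\right)^{2} = \left(1499 + 3650\right)^{2} = 5149^{2} = 26512201$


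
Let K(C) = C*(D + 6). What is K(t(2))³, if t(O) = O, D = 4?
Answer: 8000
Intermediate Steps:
K(C) = 10*C (K(C) = C*(4 + 6) = C*10 = 10*C)
K(t(2))³ = (10*2)³ = 20³ = 8000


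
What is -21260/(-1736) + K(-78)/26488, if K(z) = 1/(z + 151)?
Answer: 734086571/59942344 ≈ 12.247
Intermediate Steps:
K(z) = 1/(151 + z)
-21260/(-1736) + K(-78)/26488 = -21260/(-1736) + 1/((151 - 78)*26488) = -21260*(-1/1736) + (1/26488)/73 = 5315/434 + (1/73)*(1/26488) = 5315/434 + 1/1933624 = 734086571/59942344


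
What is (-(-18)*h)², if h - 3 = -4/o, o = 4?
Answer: 1296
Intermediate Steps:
h = 2 (h = 3 - 4/4 = 3 - 4*¼ = 3 - 1 = 2)
(-(-18)*h)² = (-(-18)*2)² = (-6*(-6))² = 36² = 1296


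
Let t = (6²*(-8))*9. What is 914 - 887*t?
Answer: 2300018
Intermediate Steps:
t = -2592 (t = (36*(-8))*9 = -288*9 = -2592)
914 - 887*t = 914 - 887*(-2592) = 914 + 2299104 = 2300018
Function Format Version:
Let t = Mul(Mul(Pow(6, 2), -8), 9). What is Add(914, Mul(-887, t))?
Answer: 2300018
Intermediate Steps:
t = -2592 (t = Mul(Mul(36, -8), 9) = Mul(-288, 9) = -2592)
Add(914, Mul(-887, t)) = Add(914, Mul(-887, -2592)) = Add(914, 2299104) = 2300018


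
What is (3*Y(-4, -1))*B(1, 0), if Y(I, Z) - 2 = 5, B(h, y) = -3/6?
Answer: -21/2 ≈ -10.500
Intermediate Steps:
B(h, y) = -½ (B(h, y) = -3*⅙ = -½)
Y(I, Z) = 7 (Y(I, Z) = 2 + 5 = 7)
(3*Y(-4, -1))*B(1, 0) = (3*7)*(-½) = 21*(-½) = -21/2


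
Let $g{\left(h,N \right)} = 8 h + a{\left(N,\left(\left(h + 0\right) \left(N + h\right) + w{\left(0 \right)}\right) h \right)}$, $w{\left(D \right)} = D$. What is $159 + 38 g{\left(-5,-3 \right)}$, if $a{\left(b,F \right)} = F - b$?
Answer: $-8847$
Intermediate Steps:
$g{\left(h,N \right)} = - N + 8 h + h^{2} \left(N + h\right)$ ($g{\left(h,N \right)} = 8 h - \left(N - \left(\left(h + 0\right) \left(N + h\right) + 0\right) h\right) = 8 h - \left(N - \left(h \left(N + h\right) + 0\right) h\right) = 8 h - \left(N - h \left(N + h\right) h\right) = 8 h - \left(N - h^{2} \left(N + h\right)\right) = - N + 8 h + h^{2} \left(N + h\right)$)
$159 + 38 g{\left(-5,-3 \right)} = 159 + 38 \left(\left(-1\right) \left(-3\right) + 8 \left(-5\right) + \left(-5\right)^{2} \left(-3 - 5\right)\right) = 159 + 38 \left(3 - 40 + 25 \left(-8\right)\right) = 159 + 38 \left(3 - 40 - 200\right) = 159 + 38 \left(-237\right) = 159 - 9006 = -8847$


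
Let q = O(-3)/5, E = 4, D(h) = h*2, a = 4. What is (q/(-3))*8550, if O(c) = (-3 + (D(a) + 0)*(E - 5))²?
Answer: -68970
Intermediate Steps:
D(h) = 2*h
O(c) = 121 (O(c) = (-3 + (2*4 + 0)*(4 - 5))² = (-3 + (8 + 0)*(-1))² = (-3 + 8*(-1))² = (-3 - 8)² = (-11)² = 121)
q = 121/5 ≈ 24.200
(q/(-3))*8550 = ((121/5)/(-3))*8550 = ((121/5)*(-⅓))*8550 = -121/15*8550 = -68970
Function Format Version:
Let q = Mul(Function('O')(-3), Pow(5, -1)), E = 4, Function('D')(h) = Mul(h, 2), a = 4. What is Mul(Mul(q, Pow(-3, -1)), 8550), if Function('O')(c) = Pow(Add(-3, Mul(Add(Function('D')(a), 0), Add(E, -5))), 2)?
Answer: -68970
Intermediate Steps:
Function('D')(h) = Mul(2, h)
Function('O')(c) = 121 (Function('O')(c) = Pow(Add(-3, Mul(Add(Mul(2, 4), 0), Add(4, -5))), 2) = Pow(Add(-3, Mul(Add(8, 0), -1)), 2) = Pow(Add(-3, Mul(8, -1)), 2) = Pow(Add(-3, -8), 2) = Pow(-11, 2) = 121)
q = Rational(121, 5) (q = Mul(121, Pow(5, -1)) = Mul(121, Rational(1, 5)) = Rational(121, 5) ≈ 24.200)
Mul(Mul(q, Pow(-3, -1)), 8550) = Mul(Mul(Rational(121, 5), Pow(-3, -1)), 8550) = Mul(Mul(Rational(121, 5), Rational(-1, 3)), 8550) = Mul(Rational(-121, 15), 8550) = -68970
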